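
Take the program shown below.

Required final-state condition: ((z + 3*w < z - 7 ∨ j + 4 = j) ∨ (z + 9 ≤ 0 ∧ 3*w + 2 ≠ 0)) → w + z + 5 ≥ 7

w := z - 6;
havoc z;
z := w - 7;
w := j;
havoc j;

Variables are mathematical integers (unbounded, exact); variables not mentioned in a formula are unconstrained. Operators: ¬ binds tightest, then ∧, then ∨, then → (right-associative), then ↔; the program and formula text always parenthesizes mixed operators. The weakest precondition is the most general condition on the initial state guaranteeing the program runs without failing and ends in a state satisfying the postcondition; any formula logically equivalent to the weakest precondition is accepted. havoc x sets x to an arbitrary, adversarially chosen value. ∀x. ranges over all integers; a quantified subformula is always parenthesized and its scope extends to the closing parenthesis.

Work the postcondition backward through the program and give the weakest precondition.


Working backward. After the program, the postcondition ((z + 3*w < z - 7 ∨ j + 4 = j) ∨ (z + 9 ≤ 0 ∧ 3*w + 2 ≠ 0)) → w + z + 5 ≥ 7 must hold; in canonical form it is (3*w < -7 ∨ (z ≤ -9 ∧ 3*w ≠ -2)) → w + z ≥ 2.
Before havoc j: (3*w < -7 ∨ (z ≤ -9 ∧ 3*w ≠ -2)) → w + z ≥ 2
Before w := j: (3*j < -7 ∨ (z ≤ -9 ∧ 3*j ≠ -2)) → j + z ≥ 2
Before z := w - 7: (3*j < -7 ∨ (w ≤ -2 ∧ 3*j ≠ -2)) → j + w ≥ 9
Before havoc z: (3*j < -7 ∨ (w ≤ -2 ∧ 3*j ≠ -2)) → j + w ≥ 9
Before w := z - 6: (3*j < -7 ∨ (z ≤ 4 ∧ 3*j ≠ -2)) → j + z ≥ 15
Answer: WP = (3*j < -7 ∨ (z ≤ 4 ∧ 3*j ≠ -2)) → j + z ≥ 15


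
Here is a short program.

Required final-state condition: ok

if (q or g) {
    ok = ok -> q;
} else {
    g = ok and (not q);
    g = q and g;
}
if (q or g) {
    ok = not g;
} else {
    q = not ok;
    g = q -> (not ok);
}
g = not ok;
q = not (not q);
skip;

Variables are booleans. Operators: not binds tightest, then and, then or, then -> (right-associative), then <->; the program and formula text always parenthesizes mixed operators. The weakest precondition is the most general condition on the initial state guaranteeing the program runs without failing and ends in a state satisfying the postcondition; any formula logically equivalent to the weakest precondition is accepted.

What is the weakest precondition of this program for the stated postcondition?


Working backward. After the program, ok must hold.
Before skip: ok
Before q := not (not q): ok
Before g := not ok: ok
Then branch requires not g; else branch requires ok.
Before the if: ((q or g) -> (not g)) and ((not (q or g)) -> ok)
Then branch requires ((q or g) -> (not g)) and ((not (q or g)) -> (ok -> q)); else branch requires (not q) -> ok.
Before the if: ((q or g) -> (((q or g) -> (not g)) and ((not (q or g)) -> (ok -> q)))) and ((not (q or g)) -> ((not q) -> ok))
Answer: WP = ((q or g) -> (((q or g) -> (not g)) and ((not (q or g)) -> (ok -> q)))) and ((not (q or g)) -> ((not q) -> ok))


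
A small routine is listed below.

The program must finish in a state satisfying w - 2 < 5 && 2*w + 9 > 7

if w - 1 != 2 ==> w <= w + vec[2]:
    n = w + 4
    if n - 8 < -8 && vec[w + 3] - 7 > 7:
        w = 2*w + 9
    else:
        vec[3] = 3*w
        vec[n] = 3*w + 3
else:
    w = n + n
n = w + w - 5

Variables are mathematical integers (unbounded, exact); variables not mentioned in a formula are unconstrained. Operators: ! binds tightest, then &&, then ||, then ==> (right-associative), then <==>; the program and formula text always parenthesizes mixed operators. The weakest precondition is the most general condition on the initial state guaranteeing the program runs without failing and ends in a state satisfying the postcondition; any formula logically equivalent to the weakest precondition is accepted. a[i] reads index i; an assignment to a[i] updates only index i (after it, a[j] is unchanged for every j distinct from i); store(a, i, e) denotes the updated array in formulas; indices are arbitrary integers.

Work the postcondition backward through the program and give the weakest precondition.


Working backward. After the program, the postcondition w - 2 < 5 && 2*w + 9 > 7 must hold; in canonical form it is w < 7 && 2*w > -2.
Before n := w + w - 5: w < 7 && 2*w > -2
Then branch requires ((w < -4 && vec[w + 3] > 14) ==> (2*w < -2 && 4*w > -20)) && ((!(w < -4 && vec[w + 3] > 14)) ==> (w < 7 && 2*w > -2)); else branch requires 2*n < 7 && 4*n > -2.
Before the if: ((w != 3 ==> vec[2] >= 0) ==> (((w < -4 && vec[w + 3] > 14) ==> (2*w < -2 && 4*w > -20)) && ((!(w < -4 && vec[w + 3] > 14)) ==> (w < 7 && 2*w > -2)))) && ((!(w != 3 ==> vec[2] >= 0)) ==> (2*n < 7 && 4*n > -2))
Answer: WP = ((w != 3 ==> vec[2] >= 0) ==> (((w < -4 && vec[w + 3] > 14) ==> (2*w < -2 && 4*w > -20)) && ((!(w < -4 && vec[w + 3] > 14)) ==> (w < 7 && 2*w > -2)))) && ((!(w != 3 ==> vec[2] >= 0)) ==> (2*n < 7 && 4*n > -2))


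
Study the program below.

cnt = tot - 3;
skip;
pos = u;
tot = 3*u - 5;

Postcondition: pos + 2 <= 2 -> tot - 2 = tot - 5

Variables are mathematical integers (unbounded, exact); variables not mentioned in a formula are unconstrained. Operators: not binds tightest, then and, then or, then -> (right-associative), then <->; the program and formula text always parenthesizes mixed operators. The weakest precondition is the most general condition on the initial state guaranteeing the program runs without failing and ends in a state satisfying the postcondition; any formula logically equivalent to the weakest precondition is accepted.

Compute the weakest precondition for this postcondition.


Working backward. After the program, the postcondition pos + 2 <= 2 -> tot - 2 = tot - 5 must hold; in canonical form it is not (pos <= 0).
Before tot := 3*u - 5: not (pos <= 0)
Before pos := u: not (u <= 0)
Before skip: not (u <= 0)
Before cnt := tot - 3: not (u <= 0)
Answer: WP = not (u <= 0)


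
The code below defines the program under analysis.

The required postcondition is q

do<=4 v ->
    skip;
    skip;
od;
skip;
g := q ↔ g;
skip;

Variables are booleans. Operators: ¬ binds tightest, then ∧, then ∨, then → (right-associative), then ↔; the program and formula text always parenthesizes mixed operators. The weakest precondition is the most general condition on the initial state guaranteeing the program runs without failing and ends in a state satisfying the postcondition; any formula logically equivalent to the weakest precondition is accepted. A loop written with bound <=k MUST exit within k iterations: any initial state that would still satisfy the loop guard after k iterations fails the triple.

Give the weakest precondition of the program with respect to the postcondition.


Working backward. After the program, q must hold.
Before skip: q
Before g := q ↔ g: q
Before skip: q
Before the loop (bound <=4), unroll the exhaustion recursion (WP_0 = exit-now case; WP_j = one more guarded iteration, up to j = 4):
  WP_0: (¬v) ∧ q
  WP_1: (v → ((¬v) ∧ q)) ∧ ((¬v) → q)
  WP_2: (v → ((v → ((¬v) ∧ q)) ∧ ((¬v) → q))) ∧ ((¬v) → q)
  WP_3: (v → ((v → ((v → ((¬v) ∧ q)) ∧ ((¬v) → q))) ∧ ((¬v) → q))) ∧ ((¬v) → q)
  WP_4: (v → ((v → ((v → ((v → ((¬v) ∧ q)) ∧ ((¬v) → q))) ∧ ((¬v) → q))) ∧ ((¬v) → q))) ∧ ((¬v) → q)
So before the loop: (v → ((v → ((v → ((v → ((¬v) ∧ q)) ∧ ((¬v) → q))) ∧ ((¬v) → q))) ∧ ((¬v) → q))) ∧ ((¬v) → q)
Answer: WP = (v → ((v → ((v → ((v → ((¬v) ∧ q)) ∧ ((¬v) → q))) ∧ ((¬v) → q))) ∧ ((¬v) → q))) ∧ ((¬v) → q)


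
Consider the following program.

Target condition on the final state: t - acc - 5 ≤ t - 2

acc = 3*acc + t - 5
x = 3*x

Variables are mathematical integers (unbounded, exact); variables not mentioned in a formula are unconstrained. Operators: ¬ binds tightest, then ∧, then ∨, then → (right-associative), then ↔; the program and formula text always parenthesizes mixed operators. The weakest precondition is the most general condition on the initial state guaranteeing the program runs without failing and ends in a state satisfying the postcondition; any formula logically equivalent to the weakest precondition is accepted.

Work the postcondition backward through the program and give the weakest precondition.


Working backward. After the program, the postcondition t - acc - 5 ≤ t - 2 must hold; in canonical form it is acc ≥ -3.
Before x := 3*x: acc ≥ -3
Before acc := 3*acc + t - 5: 3*acc + t ≥ 2
Answer: WP = 3*acc + t ≥ 2


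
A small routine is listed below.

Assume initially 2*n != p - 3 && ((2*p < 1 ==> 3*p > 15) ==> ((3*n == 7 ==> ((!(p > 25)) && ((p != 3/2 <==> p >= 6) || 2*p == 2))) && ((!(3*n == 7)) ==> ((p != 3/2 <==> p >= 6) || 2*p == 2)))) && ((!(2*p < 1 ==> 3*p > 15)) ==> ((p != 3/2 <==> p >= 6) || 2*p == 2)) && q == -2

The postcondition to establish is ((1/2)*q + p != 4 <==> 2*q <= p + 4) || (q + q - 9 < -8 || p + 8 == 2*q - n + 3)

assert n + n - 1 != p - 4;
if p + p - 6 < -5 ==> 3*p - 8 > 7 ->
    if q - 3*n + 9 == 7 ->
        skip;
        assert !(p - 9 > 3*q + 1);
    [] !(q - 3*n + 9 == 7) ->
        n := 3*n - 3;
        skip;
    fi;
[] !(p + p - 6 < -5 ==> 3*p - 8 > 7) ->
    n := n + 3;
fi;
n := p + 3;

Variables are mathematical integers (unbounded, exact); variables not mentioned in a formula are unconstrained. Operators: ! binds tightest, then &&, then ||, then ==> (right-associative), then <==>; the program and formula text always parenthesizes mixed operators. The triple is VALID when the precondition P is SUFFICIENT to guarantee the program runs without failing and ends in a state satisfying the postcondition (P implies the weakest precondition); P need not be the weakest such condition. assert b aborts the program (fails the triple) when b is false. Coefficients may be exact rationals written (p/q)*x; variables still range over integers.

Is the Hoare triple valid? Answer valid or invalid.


Working backward. After the program, the postcondition ((1/2)*q + p != 4 <==> 2*q <= p + 4) || (q + q - 9 < -8 || p + 8 == 2*q - n + 3) must hold; in canonical form it is (p + (1/2)*q != 4 <==> 2*q <= p + 4) || 2*q < 1 || n + p == 2*q - 5.
Before n := p + 3: (p + (1/2)*q != 4 <==> 2*q <= p + 4) || 2*q < 1 || 2*p == 2*q - 8
Then branch requires (q == 3*n - 2 ==> ((!(p > 3*q + 10)) && ((p + (1/2)*q != 4 <==> 2*q <= p + 4) || 2*q < 1 || 2*p == 2*q - 8))) && ((!(q == 3*n - 2)) ==> ((p + (1/2)*q != 4 <==> 2*q <= p + 4) || 2*q < 1 || 2*p == 2*q - 8)); else branch requires (p + (1/2)*q != 4 <==> 2*q <= p + 4) || 2*q < 1 || 2*p == 2*q - 8.
Before the if: ((2*p < 1 ==> 3*p > 15) ==> ((q == 3*n - 2 ==> ((!(p > 3*q + 10)) && ((p + (1/2)*q != 4 <==> 2*q <= p + 4) || 2*q < 1 || 2*p == 2*q - 8))) && ((!(q == 3*n - 2)) ==> ((p + (1/2)*q != 4 <==> 2*q <= p + 4) || 2*q < 1 || 2*p == 2*q - 8)))) && ((!(2*p < 1 ==> 3*p > 15)) ==> ((p + (1/2)*q != 4 <==> 2*q <= p + 4) || 2*q < 1 || 2*p == 2*q - 8))
Before assert n + n - 1 != p - 4: 2*n != p - 3 && ((2*p < 1 ==> 3*p > 15) ==> ((q == 3*n - 2 ==> ((!(p > 3*q + 10)) && ((p + (1/2)*q != 4 <==> 2*q <= p + 4) || 2*q < 1 || 2*p == 2*q - 8))) && ((!(q == 3*n - 2)) ==> ((p + (1/2)*q != 4 <==> 2*q <= p + 4) || 2*q < 1 || 2*p == 2*q - 8)))) && ((!(2*p < 1 ==> 3*p > 15)) ==> ((p + (1/2)*q != 4 <==> 2*q <= p + 4) || 2*q < 1 || 2*p == 2*q - 8))
The weakest precondition is 2*n != p - 3 && ((2*p < 1 ==> 3*p > 15) ==> ((q == 3*n - 2 ==> ((!(p > 3*q + 10)) && ((p + (1/2)*q != 4 <==> 2*q <= p + 4) || 2*q < 1 || 2*p == 2*q - 8))) && ((!(q == 3*n - 2)) ==> ((p + (1/2)*q != 4 <==> 2*q <= p + 4) || 2*q < 1 || 2*p == 2*q - 8)))) && ((!(2*p < 1 ==> 3*p > 15)) ==> ((p + (1/2)*q != 4 <==> 2*q <= p + 4) || 2*q < 1 || 2*p == 2*q - 8)).
Check whether 2*n != p - 3 && ((2*p < 1 ==> 3*p > 15) ==> ((3*n == 7 ==> ((!(p > 25)) && ((p != 3/2 <==> p >= 6) || 2*p == 2))) && ((!(3*n == 7)) ==> ((p != 3/2 <==> p >= 6) || 2*p == 2)))) && ((!(2*p < 1 ==> 3*p > 15)) ==> ((p != 3/2 <==> p >= 6) || 2*p == 2)) && q == -2 implies it.
Countermodel: at the initial state n = 0, p = 6, q = -2, the precondition holds but the weakest precondition fails.
Answer: invalid


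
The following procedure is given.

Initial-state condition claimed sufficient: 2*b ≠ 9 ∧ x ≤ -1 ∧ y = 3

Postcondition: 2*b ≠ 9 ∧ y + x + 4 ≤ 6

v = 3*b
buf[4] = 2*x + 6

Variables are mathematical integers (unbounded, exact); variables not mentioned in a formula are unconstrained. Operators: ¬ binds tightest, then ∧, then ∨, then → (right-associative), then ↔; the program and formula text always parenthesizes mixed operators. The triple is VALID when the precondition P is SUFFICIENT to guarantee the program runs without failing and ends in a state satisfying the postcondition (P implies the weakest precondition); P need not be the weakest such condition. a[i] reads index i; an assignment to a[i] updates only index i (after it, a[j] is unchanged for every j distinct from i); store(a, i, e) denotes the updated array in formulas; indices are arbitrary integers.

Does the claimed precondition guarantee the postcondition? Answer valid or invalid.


Working backward. After the program, the postcondition 2*b ≠ 9 ∧ y + x + 4 ≤ 6 must hold; in canonical form it is 2*b ≠ 9 ∧ x + y ≤ 2.
Before buf[4] := 2*x + 6: 2*b ≠ 9 ∧ x + y ≤ 2
Before v := 3*b: 2*b ≠ 9 ∧ x + y ≤ 2
The weakest precondition is 2*b ≠ 9 ∧ x + y ≤ 2.
Check whether 2*b ≠ 9 ∧ x ≤ -1 ∧ y = 3 implies it.
Every state satisfying the precondition satisfies the weakest precondition: the implication holds.
Answer: valid


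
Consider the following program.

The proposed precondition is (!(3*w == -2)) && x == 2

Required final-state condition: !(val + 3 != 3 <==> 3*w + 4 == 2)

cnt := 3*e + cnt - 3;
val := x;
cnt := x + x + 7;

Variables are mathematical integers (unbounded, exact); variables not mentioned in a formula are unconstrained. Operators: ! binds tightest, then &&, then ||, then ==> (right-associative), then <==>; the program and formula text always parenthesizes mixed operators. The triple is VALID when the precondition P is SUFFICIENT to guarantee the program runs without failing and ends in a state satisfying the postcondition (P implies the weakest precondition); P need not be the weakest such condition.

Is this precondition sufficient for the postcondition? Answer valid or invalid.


Working backward. After the program, the postcondition !(val + 3 != 3 <==> 3*w + 4 == 2) must hold; in canonical form it is !(val != 0 <==> 3*w == -2).
Before cnt := x + x + 7: !(val != 0 <==> 3*w == -2)
Before val := x: !(x != 0 <==> 3*w == -2)
Before cnt := 3*e + cnt - 3: !(x != 0 <==> 3*w == -2)
The weakest precondition is !(x != 0 <==> 3*w == -2).
Check whether (!(3*w == -2)) && x == 2 implies it.
Every state satisfying the precondition satisfies the weakest precondition: the implication holds.
Answer: valid


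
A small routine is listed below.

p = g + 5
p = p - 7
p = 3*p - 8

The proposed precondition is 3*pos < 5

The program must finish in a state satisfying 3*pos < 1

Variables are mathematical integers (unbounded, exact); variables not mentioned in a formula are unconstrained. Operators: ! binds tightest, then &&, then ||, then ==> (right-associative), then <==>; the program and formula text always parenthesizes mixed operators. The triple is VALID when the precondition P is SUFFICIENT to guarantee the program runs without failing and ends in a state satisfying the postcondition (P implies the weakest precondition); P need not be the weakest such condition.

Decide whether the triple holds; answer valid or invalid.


Working backward. After the program, 3*pos < 1 must hold.
Before p := 3*p - 8: 3*pos < 1
Before p := p - 7: 3*pos < 1
Before p := g + 5: 3*pos < 1
The weakest precondition is 3*pos < 1.
Check whether 3*pos < 5 implies it.
Countermodel: at the initial state pos = 1, the precondition holds but the weakest precondition fails.
Answer: invalid


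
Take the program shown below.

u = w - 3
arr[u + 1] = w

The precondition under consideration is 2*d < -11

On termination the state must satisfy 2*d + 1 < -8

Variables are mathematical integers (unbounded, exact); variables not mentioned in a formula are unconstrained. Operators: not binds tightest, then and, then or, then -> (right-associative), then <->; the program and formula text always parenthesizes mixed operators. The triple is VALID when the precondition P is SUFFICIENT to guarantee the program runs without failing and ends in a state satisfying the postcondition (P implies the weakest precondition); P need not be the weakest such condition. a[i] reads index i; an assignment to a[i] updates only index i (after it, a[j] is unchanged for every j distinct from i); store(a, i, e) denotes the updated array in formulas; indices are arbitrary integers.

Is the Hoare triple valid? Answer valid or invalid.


Working backward. After the program, the postcondition 2*d + 1 < -8 must hold; in canonical form it is 2*d < -9.
Before arr[u + 1] := w: 2*d < -9
Before u := w - 3: 2*d < -9
The weakest precondition is 2*d < -9.
Check whether 2*d < -11 implies it.
Every state satisfying the precondition satisfies the weakest precondition: the implication holds.
Answer: valid


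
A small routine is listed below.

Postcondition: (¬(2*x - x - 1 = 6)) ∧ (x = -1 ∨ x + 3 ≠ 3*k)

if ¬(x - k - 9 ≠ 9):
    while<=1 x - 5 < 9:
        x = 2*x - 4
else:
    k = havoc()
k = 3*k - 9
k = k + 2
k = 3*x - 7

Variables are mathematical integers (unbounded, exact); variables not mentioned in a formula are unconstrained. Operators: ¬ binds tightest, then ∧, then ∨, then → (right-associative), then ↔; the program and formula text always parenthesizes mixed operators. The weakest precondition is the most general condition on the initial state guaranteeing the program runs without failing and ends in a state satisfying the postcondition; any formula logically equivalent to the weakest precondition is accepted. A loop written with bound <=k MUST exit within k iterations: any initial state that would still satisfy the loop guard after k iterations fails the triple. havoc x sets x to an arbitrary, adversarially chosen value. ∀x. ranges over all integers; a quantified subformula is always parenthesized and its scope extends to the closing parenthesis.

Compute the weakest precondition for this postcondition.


Working backward. After the program, the postcondition (¬(2*x - x - 1 = 6)) ∧ (x = -1 ∨ x + 3 ≠ 3*k) must hold; in canonical form it is (¬(x = 7)) ∧ (x = -1 ∨ x ≠ 3*k - 3).
Before k := 3*x - 7: (¬(x = 7)) ∧ (x = -1 ∨ 8*x ≠ 24)
Before k := k + 2: (¬(x = 7)) ∧ (x = -1 ∨ 8*x ≠ 24)
Before k := 3*k - 9: (¬(x = 7)) ∧ (x = -1 ∨ 8*x ≠ 24)
Then branch requires (x < 14 → ((¬(2*x < 18)) ∧ (¬(2*x = 11)) ∧ (2*x = 3 ∨ 16*x ≠ 56))) ∧ ((¬(x < 14)) → ((¬(x = 7)) ∧ (x = -1 ∨ 8*x ≠ 24))); else branch requires (¬(x = 7)) ∧ (x = -1 ∨ 8*x ≠ 24).
Before the if: ((¬(x ≠ k + 18)) → ((x < 14 → ((¬(2*x < 18)) ∧ (¬(2*x = 11)) ∧ (2*x = 3 ∨ 16*x ≠ 56))) ∧ ((¬(x < 14)) → ((¬(x = 7)) ∧ (x = -1 ∨ 8*x ≠ 24))))) ∧ (x ≠ k + 18 → ((¬(x = 7)) ∧ (x = -1 ∨ 8*x ≠ 24)))
Answer: WP = ((¬(x ≠ k + 18)) → ((x < 14 → ((¬(2*x < 18)) ∧ (¬(2*x = 11)) ∧ (2*x = 3 ∨ 16*x ≠ 56))) ∧ ((¬(x < 14)) → ((¬(x = 7)) ∧ (x = -1 ∨ 8*x ≠ 24))))) ∧ (x ≠ k + 18 → ((¬(x = 7)) ∧ (x = -1 ∨ 8*x ≠ 24)))


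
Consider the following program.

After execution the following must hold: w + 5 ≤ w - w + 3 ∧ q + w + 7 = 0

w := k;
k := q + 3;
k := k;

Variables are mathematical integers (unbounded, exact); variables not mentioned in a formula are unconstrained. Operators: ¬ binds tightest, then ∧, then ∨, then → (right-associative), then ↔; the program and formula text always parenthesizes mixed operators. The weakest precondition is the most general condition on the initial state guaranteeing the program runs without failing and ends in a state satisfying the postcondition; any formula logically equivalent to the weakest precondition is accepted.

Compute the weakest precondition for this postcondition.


Working backward. After the program, the postcondition w + 5 ≤ w - w + 3 ∧ q + w + 7 = 0 must hold; in canonical form it is w ≤ -2 ∧ q + w = -7.
Before k := k: w ≤ -2 ∧ q + w = -7
Before k := q + 3: w ≤ -2 ∧ q + w = -7
Before w := k: k ≤ -2 ∧ k + q = -7
Answer: WP = k ≤ -2 ∧ k + q = -7


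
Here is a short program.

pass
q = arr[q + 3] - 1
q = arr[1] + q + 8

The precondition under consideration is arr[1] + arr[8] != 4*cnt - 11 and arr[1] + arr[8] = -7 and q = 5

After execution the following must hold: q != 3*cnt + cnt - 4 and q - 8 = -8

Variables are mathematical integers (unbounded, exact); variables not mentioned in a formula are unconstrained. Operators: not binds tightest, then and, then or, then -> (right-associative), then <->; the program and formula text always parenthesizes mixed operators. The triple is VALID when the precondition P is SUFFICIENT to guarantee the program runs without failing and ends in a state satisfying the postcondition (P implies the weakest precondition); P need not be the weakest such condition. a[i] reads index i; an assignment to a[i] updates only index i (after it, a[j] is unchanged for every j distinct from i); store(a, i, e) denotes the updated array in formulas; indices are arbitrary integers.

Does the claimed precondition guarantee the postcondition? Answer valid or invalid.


Working backward. After the program, the postcondition q != 3*cnt + cnt - 4 and q - 8 = -8 must hold; in canonical form it is q != 4*cnt - 4 and q = 0.
Before q := arr[1] + q + 8: arr[1] + q != 4*cnt - 12 and arr[1] + q = -8
Before q := arr[q + 3] - 1: arr[q + 3] + arr[1] != 4*cnt - 11 and arr[q + 3] + arr[1] = -7
Before skip: arr[q + 3] + arr[1] != 4*cnt - 11 and arr[q + 3] + arr[1] = -7
The weakest precondition is arr[q + 3] + arr[1] != 4*cnt - 11 and arr[q + 3] + arr[1] = -7.
Check whether arr[1] + arr[8] != 4*cnt - 11 and arr[1] + arr[8] = -7 and q = 5 implies it.
Every state satisfying the precondition satisfies the weakest precondition: the implication holds.
Answer: valid


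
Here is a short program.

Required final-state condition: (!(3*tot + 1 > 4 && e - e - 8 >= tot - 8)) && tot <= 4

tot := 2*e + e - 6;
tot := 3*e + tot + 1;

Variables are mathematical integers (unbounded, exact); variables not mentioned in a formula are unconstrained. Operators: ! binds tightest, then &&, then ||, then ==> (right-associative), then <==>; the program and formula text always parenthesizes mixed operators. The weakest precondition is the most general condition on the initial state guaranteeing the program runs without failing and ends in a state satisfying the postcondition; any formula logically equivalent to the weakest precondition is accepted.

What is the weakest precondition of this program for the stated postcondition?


Working backward. After the program, the postcondition (!(3*tot + 1 > 4 && e - e - 8 >= tot - 8)) && tot <= 4 must hold; in canonical form it is (!(3*tot > 3 && tot <= 0)) && tot <= 4.
Before tot := 3*e + tot + 1: (!(9*e + 3*tot > 0 && 3*e + tot <= -1)) && 3*e + tot <= 3
Before tot := 2*e + e - 6: (!(18*e > 18 && 6*e <= 5)) && 6*e <= 9
Answer: WP = (!(18*e > 18 && 6*e <= 5)) && 6*e <= 9


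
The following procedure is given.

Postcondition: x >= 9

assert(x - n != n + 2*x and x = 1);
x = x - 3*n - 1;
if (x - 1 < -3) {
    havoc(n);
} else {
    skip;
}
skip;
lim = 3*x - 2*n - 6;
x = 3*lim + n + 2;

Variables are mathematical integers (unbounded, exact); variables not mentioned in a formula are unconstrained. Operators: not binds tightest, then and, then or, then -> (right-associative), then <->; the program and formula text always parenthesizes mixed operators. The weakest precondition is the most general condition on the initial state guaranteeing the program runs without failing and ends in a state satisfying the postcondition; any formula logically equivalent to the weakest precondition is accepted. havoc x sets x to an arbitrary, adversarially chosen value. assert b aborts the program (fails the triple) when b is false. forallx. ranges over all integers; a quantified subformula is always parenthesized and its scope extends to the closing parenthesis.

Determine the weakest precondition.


Working backward. After the program, x >= 9 must hold.
Before x := 3*lim + n + 2: 3*lim + n >= 7
Before lim := 3*x - 2*n - 6: 9*x >= 5*n + 25
Before skip: 9*x >= 5*n + 25
Then branch requires forall n_1. 9*x >= 5*n_1 + 25; else branch requires 9*x >= 5*n + 25.
Before the if: (x < -2 -> (forall n_1. 9*x >= 5*n_1 + 25)) and ((not (x < -2)) -> 9*x >= 5*n + 25)
Before x := x - 3*n - 1: (x < 3*n - 1 -> (forall n_1. 9*x >= 27*n + 5*n_1 + 34)) and ((not (x < 3*n - 1)) -> 9*x >= 32*n + 34)
Before assert x - n != n + 2*x and x = 1: 2*n + x != 0 and x = 1 and (x < 3*n - 1 -> (forall n_1. 9*x >= 27*n + 5*n_1 + 34)) and ((not (x < 3*n - 1)) -> 9*x >= 32*n + 34)
Answer: WP = 2*n + x != 0 and x = 1 and (x < 3*n - 1 -> (forall n_1. 9*x >= 27*n + 5*n_1 + 34)) and ((not (x < 3*n - 1)) -> 9*x >= 32*n + 34)


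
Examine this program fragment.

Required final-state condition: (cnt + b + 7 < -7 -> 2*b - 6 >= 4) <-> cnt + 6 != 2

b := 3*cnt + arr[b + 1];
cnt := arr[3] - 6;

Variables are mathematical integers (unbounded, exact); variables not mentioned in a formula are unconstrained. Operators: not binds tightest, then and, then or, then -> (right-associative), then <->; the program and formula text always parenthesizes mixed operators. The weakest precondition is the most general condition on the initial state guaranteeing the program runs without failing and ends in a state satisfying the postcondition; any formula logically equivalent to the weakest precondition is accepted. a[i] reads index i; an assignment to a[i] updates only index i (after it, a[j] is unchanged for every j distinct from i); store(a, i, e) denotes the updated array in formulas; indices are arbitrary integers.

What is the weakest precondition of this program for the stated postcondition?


Working backward. After the program, the postcondition (cnt + b + 7 < -7 -> 2*b - 6 >= 4) <-> cnt + 6 != 2 must hold; in canonical form it is (b + cnt < -14 -> 2*b >= 10) <-> cnt != -4.
Before cnt := arr[3] - 6: (arr[3] + b < -8 -> 2*b >= 10) <-> arr[3] != 2
Before b := 3*cnt + arr[b + 1]: (arr[b + 1] + arr[3] + 3*cnt < -8 -> 2*arr[b + 1] + 6*cnt >= 10) <-> arr[3] != 2
Answer: WP = (arr[b + 1] + arr[3] + 3*cnt < -8 -> 2*arr[b + 1] + 6*cnt >= 10) <-> arr[3] != 2


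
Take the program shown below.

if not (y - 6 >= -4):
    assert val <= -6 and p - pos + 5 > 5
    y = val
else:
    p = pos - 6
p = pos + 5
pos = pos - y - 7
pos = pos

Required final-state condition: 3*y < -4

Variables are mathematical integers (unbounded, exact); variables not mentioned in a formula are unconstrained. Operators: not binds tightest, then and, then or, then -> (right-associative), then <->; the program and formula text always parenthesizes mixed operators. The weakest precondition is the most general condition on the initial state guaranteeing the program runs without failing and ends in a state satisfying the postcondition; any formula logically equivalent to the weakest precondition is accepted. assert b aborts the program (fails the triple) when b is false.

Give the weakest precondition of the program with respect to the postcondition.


Working backward. After the program, 3*y < -4 must hold.
Before pos := pos: 3*y < -4
Before pos := pos - y - 7: 3*y < -4
Before p := pos + 5: 3*y < -4
Then branch requires val <= -6 and p > pos and 3*val < -4; else branch requires 3*y < -4.
Before the if: ((not (y >= 2)) -> (val <= -6 and p > pos and 3*val < -4)) and (y >= 2 -> 3*y < -4)
Answer: WP = ((not (y >= 2)) -> (val <= -6 and p > pos and 3*val < -4)) and (y >= 2 -> 3*y < -4)


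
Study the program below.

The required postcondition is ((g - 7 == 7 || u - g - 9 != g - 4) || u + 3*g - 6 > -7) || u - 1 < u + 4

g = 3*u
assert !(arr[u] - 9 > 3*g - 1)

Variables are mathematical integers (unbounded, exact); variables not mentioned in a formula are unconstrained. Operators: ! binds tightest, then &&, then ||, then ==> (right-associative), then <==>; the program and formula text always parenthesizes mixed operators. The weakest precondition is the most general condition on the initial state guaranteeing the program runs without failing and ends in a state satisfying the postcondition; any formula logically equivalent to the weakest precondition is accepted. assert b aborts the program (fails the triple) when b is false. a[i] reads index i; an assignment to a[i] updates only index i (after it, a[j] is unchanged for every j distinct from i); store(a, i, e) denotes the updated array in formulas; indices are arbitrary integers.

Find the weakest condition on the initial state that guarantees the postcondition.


Working backward. After the program, the postcondition ((g - 7 == 7 || u - g - 9 != g - 4) || u + 3*g - 6 > -7) || u - 1 < u + 4 must hold; in canonical form it is true.
Before assert !(arr[u] - 9 > 3*g - 1): !(arr[u] > 3*g + 8)
Before g := 3*u: !(arr[u] > 9*u + 8)
Answer: WP = !(arr[u] > 9*u + 8)


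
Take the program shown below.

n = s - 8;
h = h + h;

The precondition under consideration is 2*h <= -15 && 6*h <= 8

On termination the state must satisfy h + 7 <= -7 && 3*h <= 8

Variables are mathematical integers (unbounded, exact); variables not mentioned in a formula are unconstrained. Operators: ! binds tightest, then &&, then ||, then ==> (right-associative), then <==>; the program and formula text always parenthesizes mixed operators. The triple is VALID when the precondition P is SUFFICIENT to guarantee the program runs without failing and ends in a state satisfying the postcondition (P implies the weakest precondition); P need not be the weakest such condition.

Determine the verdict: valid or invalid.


Working backward. After the program, the postcondition h + 7 <= -7 && 3*h <= 8 must hold; in canonical form it is h <= -14 && 3*h <= 8.
Before h := h + h: 2*h <= -14 && 6*h <= 8
Before n := s - 8: 2*h <= -14 && 6*h <= 8
The weakest precondition is 2*h <= -14 && 6*h <= 8.
Check whether 2*h <= -15 && 6*h <= 8 implies it.
Every state satisfying the precondition satisfies the weakest precondition: the implication holds.
Answer: valid


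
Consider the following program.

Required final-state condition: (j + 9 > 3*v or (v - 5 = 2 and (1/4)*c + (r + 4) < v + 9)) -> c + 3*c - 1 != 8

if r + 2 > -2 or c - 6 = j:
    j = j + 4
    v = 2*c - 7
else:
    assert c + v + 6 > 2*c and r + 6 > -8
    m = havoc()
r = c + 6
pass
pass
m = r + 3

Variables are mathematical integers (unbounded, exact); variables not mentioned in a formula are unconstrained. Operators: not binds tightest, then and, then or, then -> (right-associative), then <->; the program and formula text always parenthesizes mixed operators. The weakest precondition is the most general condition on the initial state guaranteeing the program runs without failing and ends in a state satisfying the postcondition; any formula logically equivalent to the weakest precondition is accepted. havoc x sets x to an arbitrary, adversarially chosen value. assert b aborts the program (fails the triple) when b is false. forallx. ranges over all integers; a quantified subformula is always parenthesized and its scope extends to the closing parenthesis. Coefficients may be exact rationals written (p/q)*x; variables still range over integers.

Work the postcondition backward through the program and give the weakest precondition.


Working backward. After the program, the postcondition (j + 9 > 3*v or (v - 5 = 2 and (1/4)*c + (r + 4) < v + 9)) -> c + 3*c - 1 != 8 must hold; in canonical form it is (j > 3*v - 9 or (v = 7 and (1/4)*c + r < v + 5)) -> 4*c != 9.
Before m := r + 3: (j > 3*v - 9 or (v = 7 and (1/4)*c + r < v + 5)) -> 4*c != 9
Before skip: (j > 3*v - 9 or (v = 7 and (1/4)*c + r < v + 5)) -> 4*c != 9
Before skip: (j > 3*v - 9 or (v = 7 and (1/4)*c + r < v + 5)) -> 4*c != 9
Before r := c + 6: (j > 3*v - 9 or (v = 7 and (5/4)*c < v - 1)) -> 4*c != 9
Then branch requires (j > 6*c - 34 or (2*c = 14 and (3/4)*c > 8)) -> 4*c != 9; else branch requires v > c - 6 and r > -14 and ((j > 3*v - 9 or (v = 7 and (5/4)*c < v - 1)) -> 4*c != 9).
Before the if: ((r > -4 or c = j + 6) -> ((j > 6*c - 34 or (2*c = 14 and (3/4)*c > 8)) -> 4*c != 9)) and ((not (r > -4 or c = j + 6)) -> (v > c - 6 and r > -14 and ((j > 3*v - 9 or (v = 7 and (5/4)*c < v - 1)) -> 4*c != 9)))
Answer: WP = ((r > -4 or c = j + 6) -> ((j > 6*c - 34 or (2*c = 14 and (3/4)*c > 8)) -> 4*c != 9)) and ((not (r > -4 or c = j + 6)) -> (v > c - 6 and r > -14 and ((j > 3*v - 9 or (v = 7 and (5/4)*c < v - 1)) -> 4*c != 9)))


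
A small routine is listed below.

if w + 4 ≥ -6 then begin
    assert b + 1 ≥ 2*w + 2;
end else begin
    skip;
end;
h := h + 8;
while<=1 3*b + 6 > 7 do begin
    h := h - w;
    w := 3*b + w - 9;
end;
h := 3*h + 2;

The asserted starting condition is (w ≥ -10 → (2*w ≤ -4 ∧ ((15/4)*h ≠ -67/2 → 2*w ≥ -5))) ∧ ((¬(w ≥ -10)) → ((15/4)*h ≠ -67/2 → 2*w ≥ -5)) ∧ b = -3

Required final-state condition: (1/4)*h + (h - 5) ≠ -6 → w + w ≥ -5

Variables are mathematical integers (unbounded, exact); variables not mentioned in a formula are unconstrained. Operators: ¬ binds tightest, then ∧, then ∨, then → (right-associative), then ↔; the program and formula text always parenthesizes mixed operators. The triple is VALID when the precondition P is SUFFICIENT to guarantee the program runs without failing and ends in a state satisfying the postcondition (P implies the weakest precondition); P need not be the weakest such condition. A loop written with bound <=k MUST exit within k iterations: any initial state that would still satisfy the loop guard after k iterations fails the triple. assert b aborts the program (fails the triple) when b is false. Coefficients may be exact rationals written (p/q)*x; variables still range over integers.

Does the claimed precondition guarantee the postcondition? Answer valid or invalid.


Working backward. After the program, the postcondition (1/4)*h + (h - 5) ≠ -6 → w + w ≥ -5 must hold; in canonical form it is (5/4)*h ≠ -1 → 2*w ≥ -5.
Before h := 3*h + 2: (15/4)*h ≠ -7/2 → 2*w ≥ -5
Before the loop (bound <=1), unroll the exhaustion recursion (WP_0 = exit-now case; WP_j = one more guarded iteration, up to j = 1):
  WP_0: (¬(3*b > 1)) ∧ ((15/4)*h ≠ -7/2 → 2*w ≥ -5)
  WP_1: (3*b > 1 → ((¬(3*b > 1)) ∧ ((15/4)*h ≠ (15/4)*w - 7/2 → 6*b + 2*w ≥ 13))) ∧ ((¬(3*b > 1)) → ((15/4)*h ≠ -7/2 → 2*w ≥ -5))
So before the loop: (3*b > 1 → ((¬(3*b > 1)) ∧ ((15/4)*h ≠ (15/4)*w - 7/2 → 6*b + 2*w ≥ 13))) ∧ ((¬(3*b > 1)) → ((15/4)*h ≠ -7/2 → 2*w ≥ -5))
Before h := h + 8: (3*b > 1 → ((¬(3*b > 1)) ∧ ((15/4)*h ≠ (15/4)*w - 67/2 → 6*b + 2*w ≥ 13))) ∧ ((¬(3*b > 1)) → ((15/4)*h ≠ -67/2 → 2*w ≥ -5))
Then branch requires b ≥ 2*w + 1 ∧ (3*b > 1 → ((¬(3*b > 1)) ∧ ((15/4)*h ≠ (15/4)*w - 67/2 → 6*b + 2*w ≥ 13))) ∧ ((¬(3*b > 1)) → ((15/4)*h ≠ -67/2 → 2*w ≥ -5)); else branch requires (3*b > 1 → ((¬(3*b > 1)) ∧ ((15/4)*h ≠ (15/4)*w - 67/2 → 6*b + 2*w ≥ 13))) ∧ ((¬(3*b > 1)) → ((15/4)*h ≠ -67/2 → 2*w ≥ -5)).
Before the if: (w ≥ -10 → (b ≥ 2*w + 1 ∧ (3*b > 1 → ((¬(3*b > 1)) ∧ ((15/4)*h ≠ (15/4)*w - 67/2 → 6*b + 2*w ≥ 13))) ∧ ((¬(3*b > 1)) → ((15/4)*h ≠ -67/2 → 2*w ≥ -5)))) ∧ ((¬(w ≥ -10)) → ((3*b > 1 → ((¬(3*b > 1)) ∧ ((15/4)*h ≠ (15/4)*w - 67/2 → 6*b + 2*w ≥ 13))) ∧ ((¬(3*b > 1)) → ((15/4)*h ≠ -67/2 → 2*w ≥ -5))))
The weakest precondition is (w ≥ -10 → (b ≥ 2*w + 1 ∧ (3*b > 1 → ((¬(3*b > 1)) ∧ ((15/4)*h ≠ (15/4)*w - 67/2 → 6*b + 2*w ≥ 13))) ∧ ((¬(3*b > 1)) → ((15/4)*h ≠ -67/2 → 2*w ≥ -5)))) ∧ ((¬(w ≥ -10)) → ((3*b > 1 → ((¬(3*b > 1)) ∧ ((15/4)*h ≠ (15/4)*w - 67/2 → 6*b + 2*w ≥ 13))) ∧ ((¬(3*b > 1)) → ((15/4)*h ≠ -67/2 → 2*w ≥ -5)))).
Check whether (w ≥ -10 → (2*w ≤ -4 ∧ ((15/4)*h ≠ -67/2 → 2*w ≥ -5))) ∧ ((¬(w ≥ -10)) → ((15/4)*h ≠ -67/2 → 2*w ≥ -5)) ∧ b = -3 implies it.
Every state satisfying the precondition satisfies the weakest precondition: the implication holds.
Answer: valid


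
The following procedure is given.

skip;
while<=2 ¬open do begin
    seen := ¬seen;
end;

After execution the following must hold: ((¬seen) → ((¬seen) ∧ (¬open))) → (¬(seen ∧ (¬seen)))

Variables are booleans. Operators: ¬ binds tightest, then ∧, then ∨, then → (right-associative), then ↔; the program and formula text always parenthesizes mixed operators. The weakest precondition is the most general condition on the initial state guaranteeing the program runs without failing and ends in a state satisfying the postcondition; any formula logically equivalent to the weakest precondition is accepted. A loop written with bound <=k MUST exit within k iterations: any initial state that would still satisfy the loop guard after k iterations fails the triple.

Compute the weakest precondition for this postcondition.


Working backward. After the program, the postcondition ((¬seen) → ((¬seen) ∧ (¬open))) → (¬(seen ∧ (¬seen))) must hold; in canonical form it is true.
Before the loop (bound <=2), unroll the exhaustion recursion (WP_0 = exit-now case; WP_j = one more guarded iteration, up to j = 2):
  WP_0: open
  WP_1: (¬open) → open
  WP_2: (¬open) → ((¬open) → open)
So before the loop: (¬open) → ((¬open) → open)
Before skip: (¬open) → ((¬open) → open)
Answer: WP = (¬open) → ((¬open) → open)


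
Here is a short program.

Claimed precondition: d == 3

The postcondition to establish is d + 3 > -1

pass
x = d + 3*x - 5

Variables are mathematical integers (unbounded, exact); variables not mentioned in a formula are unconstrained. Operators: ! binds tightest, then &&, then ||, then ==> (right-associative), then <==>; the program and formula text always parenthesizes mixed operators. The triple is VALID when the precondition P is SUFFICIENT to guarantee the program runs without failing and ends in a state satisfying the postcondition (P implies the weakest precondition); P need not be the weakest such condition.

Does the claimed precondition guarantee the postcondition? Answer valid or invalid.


Working backward. After the program, the postcondition d + 3 > -1 must hold; in canonical form it is d > -4.
Before x := d + 3*x - 5: d > -4
Before skip: d > -4
The weakest precondition is d > -4.
Check whether d == 3 implies it.
Every state satisfying the precondition satisfies the weakest precondition: the implication holds.
Answer: valid


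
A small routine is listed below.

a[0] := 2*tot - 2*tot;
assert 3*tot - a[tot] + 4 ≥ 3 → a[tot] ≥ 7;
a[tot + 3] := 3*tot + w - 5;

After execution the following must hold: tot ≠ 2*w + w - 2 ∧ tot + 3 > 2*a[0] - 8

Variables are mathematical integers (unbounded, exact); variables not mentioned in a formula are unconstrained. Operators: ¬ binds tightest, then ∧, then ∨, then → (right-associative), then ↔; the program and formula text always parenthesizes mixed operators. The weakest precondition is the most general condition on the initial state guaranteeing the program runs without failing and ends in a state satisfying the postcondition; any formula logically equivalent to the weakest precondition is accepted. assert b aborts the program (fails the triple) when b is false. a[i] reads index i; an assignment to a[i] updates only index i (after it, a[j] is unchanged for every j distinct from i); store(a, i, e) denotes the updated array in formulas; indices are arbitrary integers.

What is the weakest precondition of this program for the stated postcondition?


Working backward. After the program, the postcondition tot ≠ 2*w + w - 2 ∧ tot + 3 > 2*a[0] - 8 must hold; in canonical form it is tot ≠ 3*w - 2 ∧ tot > 2*a[0] - 11.
Before a[tot + 3] := 3*tot + w - 5: tot ≠ 3*w - 2 ∧ tot > 2*store(a, tot + 3, 3*tot + w - 5)[0] - 11
Before assert 3*tot - a[tot] + 4 ≥ 3 → a[tot] ≥ 7: (3*tot ≥ a[tot] - 1 → a[tot] ≥ 7) ∧ tot ≠ 3*w - 2 ∧ tot > 2*store(a, tot + 3, 3*tot + w - 5)[0] - 11
Before a[0] := 2*tot - 2*tot: (3*tot ≥ store(a, 0, 0)[tot] - 1 → store(a, 0, 0)[tot] ≥ 7) ∧ tot ≠ 3*w - 2 ∧ tot > 2*store(store(a, 0, 0), tot + 3, 3*tot + w - 5)[0] - 11
Answer: WP = (3*tot ≥ store(a, 0, 0)[tot] - 1 → store(a, 0, 0)[tot] ≥ 7) ∧ tot ≠ 3*w - 2 ∧ tot > 2*store(store(a, 0, 0), tot + 3, 3*tot + w - 5)[0] - 11
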